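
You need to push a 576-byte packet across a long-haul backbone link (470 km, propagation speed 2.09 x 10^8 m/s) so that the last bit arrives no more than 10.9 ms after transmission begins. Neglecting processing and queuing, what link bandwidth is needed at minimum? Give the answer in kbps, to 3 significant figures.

533 kbps

L = 4608 bits.
Propagation delay = 470000 / 209000000 = 2.2488 ms.
Transmission budget = 10.9 − 2.2488 = 8.6512 ms.
R ≥ L / t_tx = 4608 bits / 0.0086512 s = 533 kbps.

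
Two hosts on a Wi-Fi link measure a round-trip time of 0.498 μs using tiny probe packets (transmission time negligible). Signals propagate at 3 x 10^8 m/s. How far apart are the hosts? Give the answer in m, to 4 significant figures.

74.70 m

One-way propagation = RTT/2 = 0.249 μs.
d = s × t = 300000000 × 2.49e-07 = 74.70 m.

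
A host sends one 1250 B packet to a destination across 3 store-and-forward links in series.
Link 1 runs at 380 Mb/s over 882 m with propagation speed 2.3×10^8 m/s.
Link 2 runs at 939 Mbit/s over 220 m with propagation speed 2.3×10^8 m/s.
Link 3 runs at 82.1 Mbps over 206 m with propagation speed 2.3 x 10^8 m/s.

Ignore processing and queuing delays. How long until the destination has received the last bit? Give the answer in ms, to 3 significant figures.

0.164 ms

L = 1250 × 8 = 10000 bits.
Transmission delays (L/R per hop): 0.0263158, 0.0106496, 0.121803 ms; sum = 0.158768 ms.
Propagation delays (d/s per hop): 0.00383478, 0.000956522, 0.000895652 ms; sum = 0.00568696 ms.
End-to-end = 0.164 ms.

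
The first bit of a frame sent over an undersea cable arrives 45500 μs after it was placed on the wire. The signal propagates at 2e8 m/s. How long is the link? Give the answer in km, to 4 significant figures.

d = s × t_prop = 200000000 × 0.0455 = 9100 km.

9100 km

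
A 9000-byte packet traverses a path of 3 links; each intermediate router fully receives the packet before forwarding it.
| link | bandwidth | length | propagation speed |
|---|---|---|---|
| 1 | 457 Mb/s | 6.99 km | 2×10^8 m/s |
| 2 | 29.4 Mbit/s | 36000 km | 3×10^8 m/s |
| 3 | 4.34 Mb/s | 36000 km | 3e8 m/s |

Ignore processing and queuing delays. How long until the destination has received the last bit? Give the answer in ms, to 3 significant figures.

259 ms

L = 9000 × 8 = 72000 bits.
Transmission delays (L/R per hop): 0.157549, 2.44898, 16.5899 ms; sum = 19.1964 ms.
Propagation delays (d/s per hop): 0.03495, 120, 120 ms; sum = 240.035 ms.
End-to-end = 259 ms.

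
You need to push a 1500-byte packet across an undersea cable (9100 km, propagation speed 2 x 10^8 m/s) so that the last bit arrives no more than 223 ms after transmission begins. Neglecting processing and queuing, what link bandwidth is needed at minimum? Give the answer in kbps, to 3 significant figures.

67.6 kbps

L = 12000 bits.
Propagation delay = 9100000 / 200000000 = 45.5 ms.
Transmission budget = 223 − 45.5 = 177.5 ms.
R ≥ L / t_tx = 12000 bits / 0.1775 s = 67.6 kbps.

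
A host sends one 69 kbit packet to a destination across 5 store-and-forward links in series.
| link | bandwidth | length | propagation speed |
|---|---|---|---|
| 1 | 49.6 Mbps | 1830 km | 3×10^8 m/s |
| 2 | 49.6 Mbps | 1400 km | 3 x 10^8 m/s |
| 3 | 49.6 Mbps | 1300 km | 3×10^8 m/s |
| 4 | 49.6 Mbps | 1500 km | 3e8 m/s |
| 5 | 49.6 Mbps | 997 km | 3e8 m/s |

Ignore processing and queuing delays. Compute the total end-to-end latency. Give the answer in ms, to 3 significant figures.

30.4 ms

L = 69000 bits.
Transmission delay per hop = L/R = 69000/49600000 = 1.39113 ms; 5 hops → 6.95565 ms.
Propagation delays (d/s per hop): 6.1, 4.66667, 4.33333, 5, 3.32333 ms; sum = 23.4233 ms.
End-to-end = 30.4 ms.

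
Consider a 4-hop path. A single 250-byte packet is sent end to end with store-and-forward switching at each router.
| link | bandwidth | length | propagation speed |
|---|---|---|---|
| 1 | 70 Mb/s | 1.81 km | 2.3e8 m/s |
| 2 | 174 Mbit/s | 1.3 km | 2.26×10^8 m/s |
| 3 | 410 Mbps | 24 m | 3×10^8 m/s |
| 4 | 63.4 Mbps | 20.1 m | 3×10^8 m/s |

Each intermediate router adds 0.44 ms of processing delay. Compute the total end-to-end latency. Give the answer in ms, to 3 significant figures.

L = 250 × 8 = 2000 bits.
Transmission delays (L/R per hop): 0.0285714, 0.0114943, 0.00487805, 0.0315457 ms; sum = 0.0764895 ms.
Propagation delays (d/s per hop): 0.00786957, 0.00575221, 8e-05, 6.7e-05 ms; sum = 0.0137688 ms.
Processing at 3 router(s): 3 × 0.44 ms = 1.32 ms.
End-to-end = 1.41 ms.

1.41 ms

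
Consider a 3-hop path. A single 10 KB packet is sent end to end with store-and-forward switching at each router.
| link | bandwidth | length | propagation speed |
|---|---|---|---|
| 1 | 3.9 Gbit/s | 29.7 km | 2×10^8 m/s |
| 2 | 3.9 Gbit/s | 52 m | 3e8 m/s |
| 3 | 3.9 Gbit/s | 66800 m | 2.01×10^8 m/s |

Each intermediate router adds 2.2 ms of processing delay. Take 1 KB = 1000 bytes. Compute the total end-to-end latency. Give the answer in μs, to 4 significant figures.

4943 μs

L = 80000 bits.
Transmission delay per hop = L/R = 80000/3900000000 = 20.5128 μs; 3 hops → 61.5385 μs.
Propagation delays (d/s per hop): 148.5, 0.173333, 332.338 μs; sum = 481.012 μs.
Processing at 2 router(s): 2 × 2.2 ms = 4400 μs.
End-to-end = 4943 μs.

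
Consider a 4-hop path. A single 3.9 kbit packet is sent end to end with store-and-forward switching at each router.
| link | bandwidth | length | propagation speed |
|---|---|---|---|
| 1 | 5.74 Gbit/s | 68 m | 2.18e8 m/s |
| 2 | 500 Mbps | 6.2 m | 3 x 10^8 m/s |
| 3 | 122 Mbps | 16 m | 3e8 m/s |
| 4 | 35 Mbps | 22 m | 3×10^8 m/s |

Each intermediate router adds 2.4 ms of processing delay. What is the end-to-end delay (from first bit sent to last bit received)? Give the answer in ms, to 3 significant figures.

L = 3900 bits.
Transmission delays (L/R per hop): 0.000679443, 0.0078, 0.0319672, 0.111429 ms; sum = 0.151875 ms.
Propagation delays (d/s per hop): 0.000311927, 2.06667e-05, 5.33333e-05, 7.33333e-05 ms; sum = 0.00045926 ms.
Processing at 3 router(s): 3 × 2.4 ms = 7.2 ms.
End-to-end = 7.35 ms.

7.35 ms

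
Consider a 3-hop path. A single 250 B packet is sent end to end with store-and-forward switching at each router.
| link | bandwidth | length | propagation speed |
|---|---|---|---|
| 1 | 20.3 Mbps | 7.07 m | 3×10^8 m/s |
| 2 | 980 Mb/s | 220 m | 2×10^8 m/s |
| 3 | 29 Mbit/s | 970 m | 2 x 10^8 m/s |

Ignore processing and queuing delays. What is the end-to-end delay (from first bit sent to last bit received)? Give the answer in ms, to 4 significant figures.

L = 250 × 8 = 2000 bits.
Transmission delays (L/R per hop): 0.0985222, 0.00204082, 0.0689655 ms; sum = 0.169529 ms.
Propagation delays (d/s per hop): 2.35667e-05, 0.0011, 0.00485 ms; sum = 0.00597357 ms.
End-to-end = 0.1755 ms.

0.1755 ms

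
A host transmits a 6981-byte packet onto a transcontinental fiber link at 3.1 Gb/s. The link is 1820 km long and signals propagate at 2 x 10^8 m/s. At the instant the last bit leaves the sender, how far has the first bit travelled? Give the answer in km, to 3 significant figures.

3.60 km

t_tx = L/R = 55848/3100000000 = 1.80155e-05 s.
Distance = s × t_tx = 200000000 × 1.80155e-05 = 3.60 km.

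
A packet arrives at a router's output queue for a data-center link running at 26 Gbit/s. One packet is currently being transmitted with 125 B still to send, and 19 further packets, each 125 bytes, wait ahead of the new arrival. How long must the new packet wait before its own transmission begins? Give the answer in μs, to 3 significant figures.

Each queued packet: L/R = 1000/26000000000 = 0.0384615 μs.
19 queued → 0.730769 μs.
Plus remaining 1000 bits of current packet: 0.0384615 μs.
Queuing delay = 0.769 μs.

0.769 μs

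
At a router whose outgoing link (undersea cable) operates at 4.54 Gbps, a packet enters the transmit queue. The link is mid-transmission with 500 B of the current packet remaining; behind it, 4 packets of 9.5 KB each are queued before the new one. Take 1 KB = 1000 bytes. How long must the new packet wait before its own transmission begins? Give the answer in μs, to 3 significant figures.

Each queued packet: L/R = 76000/4540000000 = 16.7401 μs.
4 queued → 66.9604 μs.
Plus remaining 4000 bits of current packet: 0.881057 μs.
Queuing delay = 67.8 μs.

67.8 μs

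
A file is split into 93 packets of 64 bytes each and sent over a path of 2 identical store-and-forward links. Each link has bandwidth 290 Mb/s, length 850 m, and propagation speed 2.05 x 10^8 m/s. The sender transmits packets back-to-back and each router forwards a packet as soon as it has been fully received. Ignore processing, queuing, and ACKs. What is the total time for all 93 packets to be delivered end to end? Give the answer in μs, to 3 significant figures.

174 μs

Per-hop transmission t_tx = L/R = 512/290000000 = 1.76552 μs.
Per-hop propagation t_prop = 850/2.05e+08 = 4.14634 μs.
Pipeline fill: first packet needs 2·t_tx to clear all hops; remaining 92 packets each add one t_tx.
Total = (2+93-1)·t_tx + 2·t_prop = 94·1.76552 + 2·4.14634 = 174 μs.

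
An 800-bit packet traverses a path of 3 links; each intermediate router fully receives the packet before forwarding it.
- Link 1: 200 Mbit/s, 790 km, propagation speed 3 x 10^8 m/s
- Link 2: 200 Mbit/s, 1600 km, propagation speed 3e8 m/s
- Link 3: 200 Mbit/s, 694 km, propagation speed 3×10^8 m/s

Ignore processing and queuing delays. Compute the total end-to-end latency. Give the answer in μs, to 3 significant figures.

10300 μs

Transmission delay per hop = L/R = 800/200000000 = 4 μs; 3 hops → 12 μs.
Propagation delays (d/s per hop): 2633.33, 5333.33, 2313.33 μs; sum = 10280 μs.
End-to-end = 10300 μs.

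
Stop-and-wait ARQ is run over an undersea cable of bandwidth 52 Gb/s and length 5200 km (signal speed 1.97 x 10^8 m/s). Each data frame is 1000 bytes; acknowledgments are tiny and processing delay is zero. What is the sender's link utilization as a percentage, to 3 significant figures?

0.000291 %

t_tx = L/R = 8000/52000000000 = 1.53846e-07 s.
t_prop = 5200000/197000000 = 0.0263959 s; RTT = 0.0527919 s.
Cycle = t_tx + RTT = 0.052792 s.
Utilization = t_tx / cycle = 1.53846e-07/0.052792 = 0.000291 %.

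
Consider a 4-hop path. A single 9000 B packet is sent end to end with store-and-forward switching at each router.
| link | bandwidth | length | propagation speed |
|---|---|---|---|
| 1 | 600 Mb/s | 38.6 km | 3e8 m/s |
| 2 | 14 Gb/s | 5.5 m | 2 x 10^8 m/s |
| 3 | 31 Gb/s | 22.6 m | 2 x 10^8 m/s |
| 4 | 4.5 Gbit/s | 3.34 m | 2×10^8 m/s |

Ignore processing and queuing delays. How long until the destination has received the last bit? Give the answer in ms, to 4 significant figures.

0.2723 ms

L = 9000 × 8 = 72000 bits.
Transmission delays (L/R per hop): 0.12, 0.00514286, 0.00232258, 0.016 ms; sum = 0.143465 ms.
Propagation delays (d/s per hop): 0.128667, 2.75e-05, 0.000113, 1.67e-05 ms; sum = 0.128824 ms.
End-to-end = 0.2723 ms.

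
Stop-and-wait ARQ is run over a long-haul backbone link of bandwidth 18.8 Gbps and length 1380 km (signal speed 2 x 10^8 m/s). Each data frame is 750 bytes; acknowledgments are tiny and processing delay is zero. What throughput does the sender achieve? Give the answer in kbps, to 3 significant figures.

435 kbps

t_tx = L/R = 6000/18800000000 = 3.19149e-07 s.
t_prop = 1380000/200000000 = 0.0069 s; RTT = 0.0138 s.
Cycle = t_tx + RTT = 0.0138003 s.
Throughput = L / cycle = 6000 / 0.0138003 = 435 kbps.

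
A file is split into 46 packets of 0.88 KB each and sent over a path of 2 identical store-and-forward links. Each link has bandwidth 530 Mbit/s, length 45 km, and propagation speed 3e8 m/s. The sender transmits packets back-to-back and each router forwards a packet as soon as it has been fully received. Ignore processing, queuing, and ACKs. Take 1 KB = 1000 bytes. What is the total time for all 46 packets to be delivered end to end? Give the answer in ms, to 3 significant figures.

0.924 ms

Per-hop transmission t_tx = L/R = 7040/530000000 = 0.013283 ms.
Per-hop propagation t_prop = 45000/300000000 = 0.15 ms.
Pipeline fill: first packet needs 2·t_tx to clear all hops; remaining 45 packets each add one t_tx.
Total = (2+46-1)·t_tx + 2·t_prop = 47·0.013283 + 2·0.15 = 0.924 ms.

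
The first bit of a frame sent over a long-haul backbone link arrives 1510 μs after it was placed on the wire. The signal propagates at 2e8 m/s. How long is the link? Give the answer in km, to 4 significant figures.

302.0 km

d = s × t_prop = 200000000 × 0.00151 = 302.0 km.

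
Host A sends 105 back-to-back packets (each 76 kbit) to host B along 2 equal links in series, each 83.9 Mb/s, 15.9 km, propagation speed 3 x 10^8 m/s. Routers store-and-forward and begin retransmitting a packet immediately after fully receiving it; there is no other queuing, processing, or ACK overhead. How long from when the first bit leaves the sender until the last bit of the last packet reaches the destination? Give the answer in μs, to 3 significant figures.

96100 μs

Per-hop transmission t_tx = L/R = 76000/83900000 = 905.84 μs.
Per-hop propagation t_prop = 15900/300000000 = 53 μs.
Pipeline fill: first packet needs 2·t_tx to clear all hops; remaining 104 packets each add one t_tx.
Total = (2+105-1)·t_tx + 2·t_prop = 106·905.84 + 2·53 = 96100 μs.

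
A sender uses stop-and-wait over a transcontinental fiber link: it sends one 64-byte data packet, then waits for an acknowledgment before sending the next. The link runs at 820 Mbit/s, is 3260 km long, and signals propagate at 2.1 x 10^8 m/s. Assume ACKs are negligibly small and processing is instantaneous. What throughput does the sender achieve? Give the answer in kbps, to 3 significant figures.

16.5 kbps

t_tx = L/R = 512/820000000 = 6.2439e-07 s.
t_prop = 3260000/210000000 = 0.0155238 s; RTT = 0.0310476 s.
Cycle = t_tx + RTT = 0.0310482 s.
Throughput = L / cycle = 512 / 0.0310482 = 16.5 kbps.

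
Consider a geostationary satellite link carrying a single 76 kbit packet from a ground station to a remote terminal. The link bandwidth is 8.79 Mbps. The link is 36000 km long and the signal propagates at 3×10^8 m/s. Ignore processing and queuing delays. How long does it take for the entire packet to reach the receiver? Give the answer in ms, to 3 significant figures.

L = 76000 bits.
Transmission delay = L/R = 76000 / 8790000 = 8.64619 ms.
Propagation delay = d/s = 36000000 m / 300000000 m/s = 120 ms.
Total = 129 ms.

129 ms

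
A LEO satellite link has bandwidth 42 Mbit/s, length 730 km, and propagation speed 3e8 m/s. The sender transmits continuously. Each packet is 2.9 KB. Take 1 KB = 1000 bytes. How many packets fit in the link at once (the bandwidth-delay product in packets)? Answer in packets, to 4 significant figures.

4.405 packets

Propagation delay = 730000 / 300000000 = 0.00243333 s.
BDP = R × t_prop = 42000000 × 0.00243333 = 102200 bits.
In packets of 23200 bits: 4.405 packets.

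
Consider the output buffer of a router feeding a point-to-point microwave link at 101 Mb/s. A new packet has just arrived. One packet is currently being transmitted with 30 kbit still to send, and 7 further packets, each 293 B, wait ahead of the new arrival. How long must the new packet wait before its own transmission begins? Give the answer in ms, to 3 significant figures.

Each queued packet: L/R = 2344/101000000 = 0.0232079 ms.
7 queued → 0.162455 ms.
Plus remaining 30000 bits of current packet: 0.29703 ms.
Queuing delay = 0.459 ms.

0.459 ms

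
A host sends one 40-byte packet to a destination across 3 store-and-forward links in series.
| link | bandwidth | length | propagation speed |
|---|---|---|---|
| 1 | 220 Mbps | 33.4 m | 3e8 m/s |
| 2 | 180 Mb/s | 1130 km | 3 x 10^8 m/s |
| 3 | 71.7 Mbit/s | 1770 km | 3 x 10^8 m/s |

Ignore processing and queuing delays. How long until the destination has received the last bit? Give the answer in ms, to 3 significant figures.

9.67 ms

L = 40 × 8 = 320 bits.
Transmission delays (L/R per hop): 0.00145455, 0.00177778, 0.00446304 ms; sum = 0.00769536 ms.
Propagation delays (d/s per hop): 0.000111333, 3.76667, 5.9 ms; sum = 9.66678 ms.
End-to-end = 9.67 ms.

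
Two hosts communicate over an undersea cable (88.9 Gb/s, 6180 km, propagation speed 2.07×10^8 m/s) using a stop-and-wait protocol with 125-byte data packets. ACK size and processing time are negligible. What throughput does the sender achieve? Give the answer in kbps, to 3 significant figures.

t_tx = L/R = 1000/88900000000 = 1.12486e-08 s.
t_prop = 6180000/2.07e+08 = 0.0298551 s; RTT = 0.0597101 s.
Cycle = t_tx + RTT = 0.0597102 s.
Throughput = L / cycle = 1000 / 0.0597102 = 16.7 kbps.

16.7 kbps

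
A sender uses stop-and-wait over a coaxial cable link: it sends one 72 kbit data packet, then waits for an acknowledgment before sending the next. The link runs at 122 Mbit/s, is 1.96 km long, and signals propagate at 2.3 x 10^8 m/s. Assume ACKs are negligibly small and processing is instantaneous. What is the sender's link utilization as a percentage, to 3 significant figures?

t_tx = L/R = 72000/122000000 = 0.000590164 s.
t_prop = 1960/2.3e+08 = 8.52174e-06 s; RTT = 1.70435e-05 s.
Cycle = t_tx + RTT = 0.000607207 s.
Utilization = t_tx / cycle = 0.000590164/0.000607207 = 97.2 %.

97.2 %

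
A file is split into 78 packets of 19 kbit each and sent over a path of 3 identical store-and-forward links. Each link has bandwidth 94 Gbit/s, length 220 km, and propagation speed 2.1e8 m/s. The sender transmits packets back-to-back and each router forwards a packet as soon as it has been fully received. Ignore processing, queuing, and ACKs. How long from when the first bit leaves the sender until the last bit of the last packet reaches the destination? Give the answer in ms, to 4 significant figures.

3.159 ms

Per-hop transmission t_tx = L/R = 19000/94000000000 = 0.000202128 ms.
Per-hop propagation t_prop = 220000/210000000 = 1.04762 ms.
Pipeline fill: first packet needs 3·t_tx to clear all hops; remaining 77 packets each add one t_tx.
Total = (3+78-1)·t_tx + 3·t_prop = 80·0.000202128 + 3·1.04762 = 3.159 ms.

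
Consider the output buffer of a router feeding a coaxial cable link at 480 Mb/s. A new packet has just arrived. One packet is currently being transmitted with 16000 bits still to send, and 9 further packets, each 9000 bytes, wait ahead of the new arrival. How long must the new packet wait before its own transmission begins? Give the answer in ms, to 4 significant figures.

Each queued packet: L/R = 72000/480000000 = 0.15 ms.
9 queued → 1.35 ms.
Plus remaining 16000 bits of current packet: 0.0333333 ms.
Queuing delay = 1.383 ms.

1.383 ms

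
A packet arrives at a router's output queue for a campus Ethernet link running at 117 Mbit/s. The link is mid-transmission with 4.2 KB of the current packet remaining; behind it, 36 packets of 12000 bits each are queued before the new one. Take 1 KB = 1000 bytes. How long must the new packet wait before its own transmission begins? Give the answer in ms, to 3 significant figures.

Each queued packet: L/R = 12000/117000000 = 0.102564 ms.
36 queued → 3.69231 ms.
Plus remaining 33600 bits of current packet: 0.287179 ms.
Queuing delay = 3.98 ms.

3.98 ms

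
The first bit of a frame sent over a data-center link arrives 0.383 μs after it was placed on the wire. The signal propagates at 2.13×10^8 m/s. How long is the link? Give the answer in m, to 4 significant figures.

d = s × t_prop = 213000000 × 3.83e-07 = 81.58 m.

81.58 m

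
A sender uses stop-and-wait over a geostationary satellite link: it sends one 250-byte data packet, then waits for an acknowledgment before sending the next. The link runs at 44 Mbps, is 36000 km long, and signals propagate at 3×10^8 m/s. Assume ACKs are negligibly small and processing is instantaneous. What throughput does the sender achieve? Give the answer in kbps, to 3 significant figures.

8.33 kbps

t_tx = L/R = 2000/44000000 = 4.54545e-05 s.
t_prop = 36000000/300000000 = 0.12 s; RTT = 0.24 s.
Cycle = t_tx + RTT = 0.240045 s.
Throughput = L / cycle = 2000 / 0.240045 = 8.33 kbps.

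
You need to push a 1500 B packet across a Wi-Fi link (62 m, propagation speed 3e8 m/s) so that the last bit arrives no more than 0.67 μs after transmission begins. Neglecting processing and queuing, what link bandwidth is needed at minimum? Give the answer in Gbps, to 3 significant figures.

L = 12000 bits.
Propagation delay = 62 / 300000000 = 0.206667 μs.
Transmission budget = 0.67 − 0.206667 = 0.463333 μs.
R ≥ L / t_tx = 12000 bits / 4.63333e-07 s = 25.9 Gbps.

25.9 Gbps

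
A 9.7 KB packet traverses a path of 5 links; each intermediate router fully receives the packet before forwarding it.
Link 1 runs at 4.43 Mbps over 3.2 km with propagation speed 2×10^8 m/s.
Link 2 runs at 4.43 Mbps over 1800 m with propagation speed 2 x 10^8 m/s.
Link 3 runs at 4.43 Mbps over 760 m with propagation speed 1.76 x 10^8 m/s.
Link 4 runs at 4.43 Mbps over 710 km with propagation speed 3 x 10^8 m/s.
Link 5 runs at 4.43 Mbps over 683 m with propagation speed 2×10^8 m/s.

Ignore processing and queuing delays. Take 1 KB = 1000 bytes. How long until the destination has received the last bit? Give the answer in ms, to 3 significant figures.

L = 77600 bits.
Transmission delay per hop = L/R = 77600/4430000 = 17.5169 ms; 5 hops → 87.5847 ms.
Propagation delays (d/s per hop): 0.016, 0.009, 0.00431818, 2.36667, 0.003415 ms; sum = 2.3994 ms.
End-to-end = 90.0 ms.

90.0 ms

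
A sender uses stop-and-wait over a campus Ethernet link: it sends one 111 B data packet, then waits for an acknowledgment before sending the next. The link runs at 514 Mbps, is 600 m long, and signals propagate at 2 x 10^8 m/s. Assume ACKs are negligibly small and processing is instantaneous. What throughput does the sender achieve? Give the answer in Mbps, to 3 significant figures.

115 Mbps

t_tx = L/R = 888/514000000 = 1.72763e-06 s.
t_prop = 600/200000000 = 3e-06 s; RTT = 6e-06 s.
Cycle = t_tx + RTT = 7.72763e-06 s.
Throughput = L / cycle = 888 / 7.72763e-06 = 115 Mbps.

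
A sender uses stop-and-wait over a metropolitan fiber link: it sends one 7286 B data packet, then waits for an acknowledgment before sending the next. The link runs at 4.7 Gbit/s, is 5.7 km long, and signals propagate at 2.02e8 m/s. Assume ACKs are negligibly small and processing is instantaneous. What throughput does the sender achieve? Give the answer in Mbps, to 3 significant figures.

t_tx = L/R = 58288/4700000000 = 1.24017e-05 s.
t_prop = 5700/202000000 = 2.82178e-05 s; RTT = 5.64356e-05 s.
Cycle = t_tx + RTT = 6.88373e-05 s.
Throughput = L / cycle = 58288 / 6.88373e-05 = 847 Mbps.

847 Mbps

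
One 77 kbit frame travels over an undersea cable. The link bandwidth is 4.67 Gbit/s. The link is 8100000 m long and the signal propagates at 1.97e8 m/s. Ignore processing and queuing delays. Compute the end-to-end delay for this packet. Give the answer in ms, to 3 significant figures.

L = 77000 bits.
Transmission delay = L/R = 77000 / 4670000000 = 0.0164882 ms.
Propagation delay = d/s = 8100000 m / 197000000 m/s = 41.1168 ms.
Total = 41.1 ms.

41.1 ms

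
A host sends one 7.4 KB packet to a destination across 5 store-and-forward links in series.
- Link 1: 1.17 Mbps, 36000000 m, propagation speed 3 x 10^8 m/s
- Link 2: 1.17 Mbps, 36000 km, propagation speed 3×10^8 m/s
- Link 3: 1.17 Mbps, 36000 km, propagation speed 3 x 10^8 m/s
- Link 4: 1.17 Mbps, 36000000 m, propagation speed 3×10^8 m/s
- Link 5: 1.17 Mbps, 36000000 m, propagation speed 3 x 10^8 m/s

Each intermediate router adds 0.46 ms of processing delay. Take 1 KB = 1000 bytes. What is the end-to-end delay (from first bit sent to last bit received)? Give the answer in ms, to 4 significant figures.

L = 59200 bits.
Transmission delay per hop = L/R = 59200/1170000 = 50.5983 ms; 5 hops → 252.991 ms.
Propagation delays (d/s per hop): 120, 120, 120, 120, 120 ms; sum = 600 ms.
Processing at 4 router(s): 4 × 0.46 ms = 1.84 ms.
End-to-end = 854.8 ms.

854.8 ms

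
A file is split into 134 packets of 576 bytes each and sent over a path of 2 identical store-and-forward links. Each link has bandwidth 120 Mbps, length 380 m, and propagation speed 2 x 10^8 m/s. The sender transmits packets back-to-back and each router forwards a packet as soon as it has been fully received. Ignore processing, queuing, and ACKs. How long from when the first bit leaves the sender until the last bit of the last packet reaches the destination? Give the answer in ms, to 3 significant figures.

5.19 ms

Per-hop transmission t_tx = L/R = 4608/120000000 = 0.0384 ms.
Per-hop propagation t_prop = 380/200000000 = 0.0019 ms.
Pipeline fill: first packet needs 2·t_tx to clear all hops; remaining 133 packets each add one t_tx.
Total = (2+134-1)·t_tx + 2·t_prop = 135·0.0384 + 2·0.0019 = 5.19 ms.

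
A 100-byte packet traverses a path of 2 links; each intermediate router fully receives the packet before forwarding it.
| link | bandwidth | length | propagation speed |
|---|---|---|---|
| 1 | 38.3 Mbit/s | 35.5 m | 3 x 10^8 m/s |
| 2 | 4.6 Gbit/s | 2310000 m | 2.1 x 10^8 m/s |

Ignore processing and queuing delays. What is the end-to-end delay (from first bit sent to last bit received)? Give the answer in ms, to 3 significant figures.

L = 100 × 8 = 800 bits.
Transmission delays (L/R per hop): 0.0208877, 0.000173913 ms; sum = 0.0210616 ms.
Propagation delays (d/s per hop): 0.000118333, 11 ms; sum = 11.0001 ms.
End-to-end = 11.0 ms.

11.0 ms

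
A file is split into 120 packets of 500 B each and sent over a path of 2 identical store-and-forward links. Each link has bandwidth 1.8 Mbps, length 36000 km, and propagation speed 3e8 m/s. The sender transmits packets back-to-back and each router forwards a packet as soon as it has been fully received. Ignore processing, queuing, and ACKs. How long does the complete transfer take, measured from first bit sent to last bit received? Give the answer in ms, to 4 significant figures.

Per-hop transmission t_tx = L/R = 4000/1800000 = 2.22222 ms.
Per-hop propagation t_prop = 36000000/300000000 = 120 ms.
Pipeline fill: first packet needs 2·t_tx to clear all hops; remaining 119 packets each add one t_tx.
Total = (2+120-1)·t_tx + 2·t_prop = 121·2.22222 + 2·120 = 508.9 ms.

508.9 ms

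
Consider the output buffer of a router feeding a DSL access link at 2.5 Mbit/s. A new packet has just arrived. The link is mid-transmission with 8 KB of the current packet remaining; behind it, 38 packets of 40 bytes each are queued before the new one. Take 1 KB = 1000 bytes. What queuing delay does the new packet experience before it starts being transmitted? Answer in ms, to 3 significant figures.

Each queued packet: L/R = 320/2500000 = 0.128 ms.
38 queued → 4.864 ms.
Plus remaining 64000 bits of current packet: 25.6 ms.
Queuing delay = 30.5 ms.

30.5 ms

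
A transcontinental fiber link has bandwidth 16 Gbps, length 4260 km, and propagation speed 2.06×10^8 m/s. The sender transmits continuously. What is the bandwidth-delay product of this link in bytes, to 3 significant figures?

41400000 bytes

Propagation delay = 4260000 / 206000000 = 0.0206796 s.
BDP = R × t_prop = 16000000000 × 0.0206796 = 330874000 bits.
In bytes: 330874000/8 = 41400000 bytes.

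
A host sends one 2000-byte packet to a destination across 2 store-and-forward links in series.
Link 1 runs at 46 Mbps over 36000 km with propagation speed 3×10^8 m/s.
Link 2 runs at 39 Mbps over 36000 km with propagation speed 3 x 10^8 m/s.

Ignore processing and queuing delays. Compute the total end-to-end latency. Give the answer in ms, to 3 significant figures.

241 ms

L = 2000 × 8 = 16000 bits.
Transmission delays (L/R per hop): 0.347826, 0.410256 ms; sum = 0.758082 ms.
Propagation delays (d/s per hop): 120, 120 ms; sum = 240 ms.
End-to-end = 241 ms.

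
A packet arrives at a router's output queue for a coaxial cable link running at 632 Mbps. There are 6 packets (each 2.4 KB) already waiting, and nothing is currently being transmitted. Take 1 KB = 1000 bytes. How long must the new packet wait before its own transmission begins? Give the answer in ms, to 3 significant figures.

Each queued packet: L/R = 19200/632000000 = 0.0303797 ms.
6 queued → 0.182278 ms.
Queuing delay = 0.182 ms.

0.182 ms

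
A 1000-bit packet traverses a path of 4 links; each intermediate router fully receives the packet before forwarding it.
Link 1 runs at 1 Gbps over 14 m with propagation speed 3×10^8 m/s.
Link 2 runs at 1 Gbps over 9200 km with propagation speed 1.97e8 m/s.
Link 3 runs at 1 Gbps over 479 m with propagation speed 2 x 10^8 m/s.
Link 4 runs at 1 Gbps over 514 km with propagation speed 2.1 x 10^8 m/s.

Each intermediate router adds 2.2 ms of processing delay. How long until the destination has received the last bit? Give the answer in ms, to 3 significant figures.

Transmission delay per hop = L/R = 1000/1000000000 = 0.001 ms; 4 hops → 0.004 ms.
Propagation delays (d/s per hop): 4.66667e-05, 46.7005, 0.002395, 2.44762 ms; sum = 49.1506 ms.
Processing at 3 router(s): 3 × 2.2 ms = 6.6 ms.
End-to-end = 55.8 ms.

55.8 ms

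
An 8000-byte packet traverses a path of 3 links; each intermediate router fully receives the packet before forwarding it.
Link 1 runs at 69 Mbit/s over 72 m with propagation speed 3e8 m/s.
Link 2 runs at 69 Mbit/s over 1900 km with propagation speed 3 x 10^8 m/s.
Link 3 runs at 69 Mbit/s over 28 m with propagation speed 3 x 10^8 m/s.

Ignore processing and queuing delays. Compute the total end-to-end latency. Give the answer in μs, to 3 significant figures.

L = 8000 × 8 = 64000 bits.
Transmission delay per hop = L/R = 64000/69000000 = 927.536 μs; 3 hops → 2782.61 μs.
Propagation delays (d/s per hop): 0.24, 6333.33, 0.0933333 μs; sum = 6333.67 μs.
End-to-end = 9120 μs.

9120 μs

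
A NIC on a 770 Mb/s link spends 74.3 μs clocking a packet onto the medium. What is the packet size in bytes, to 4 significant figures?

7151 bytes

L = R × t_tx = 770000000 b/s × 7.43e-05 s = 57211 bits.
In bytes: 57211 / 8 = 7151 bytes.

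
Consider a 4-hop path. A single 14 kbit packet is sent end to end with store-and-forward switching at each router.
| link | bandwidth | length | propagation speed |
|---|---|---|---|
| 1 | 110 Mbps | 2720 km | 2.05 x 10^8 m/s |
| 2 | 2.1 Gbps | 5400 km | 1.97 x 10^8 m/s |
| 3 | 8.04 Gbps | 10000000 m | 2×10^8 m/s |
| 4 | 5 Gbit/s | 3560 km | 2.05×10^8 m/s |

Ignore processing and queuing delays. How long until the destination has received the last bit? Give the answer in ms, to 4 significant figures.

108.2 ms

L = 14000 bits.
Transmission delays (L/R per hop): 0.127273, 0.00666667, 0.00174129, 0.0028 ms; sum = 0.138481 ms.
Propagation delays (d/s per hop): 13.2683, 27.4112, 50, 17.3659 ms; sum = 108.045 ms.
End-to-end = 108.2 ms.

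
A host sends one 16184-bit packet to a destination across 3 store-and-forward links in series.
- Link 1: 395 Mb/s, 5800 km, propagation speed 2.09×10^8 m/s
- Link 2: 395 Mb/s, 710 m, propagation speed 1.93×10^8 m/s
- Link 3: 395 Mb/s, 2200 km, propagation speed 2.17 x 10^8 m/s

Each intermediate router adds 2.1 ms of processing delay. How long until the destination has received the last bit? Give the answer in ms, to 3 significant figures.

42.2 ms

Transmission delay per hop = L/R = 16184/395000000 = 0.0409722 ms; 3 hops → 0.122916 ms.
Propagation delays (d/s per hop): 27.7512, 0.00367876, 10.1382 ms; sum = 37.8931 ms.
Processing at 2 router(s): 2 × 2.1 ms = 4.2 ms.
End-to-end = 42.2 ms.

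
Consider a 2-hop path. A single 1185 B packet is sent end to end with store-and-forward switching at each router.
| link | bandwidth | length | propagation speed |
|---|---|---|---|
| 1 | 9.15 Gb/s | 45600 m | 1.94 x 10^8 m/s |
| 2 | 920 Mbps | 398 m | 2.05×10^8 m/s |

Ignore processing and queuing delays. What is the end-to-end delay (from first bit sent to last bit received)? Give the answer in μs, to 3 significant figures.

L = 1185 × 8 = 9480 bits.
Transmission delays (L/R per hop): 1.03607, 10.3043 μs; sum = 11.3404 μs.
Propagation delays (d/s per hop): 235.052, 1.94146 μs; sum = 236.993 μs.
End-to-end = 248 μs.

248 μs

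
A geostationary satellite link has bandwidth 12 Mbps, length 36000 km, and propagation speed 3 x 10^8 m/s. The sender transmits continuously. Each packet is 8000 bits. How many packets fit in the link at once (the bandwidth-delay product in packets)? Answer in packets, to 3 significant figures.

180 packets

Propagation delay = 36000000 / 300000000 = 0.12 s.
BDP = R × t_prop = 12000000 × 0.12 = 1440000 bits.
In packets of 8000 bits: 180 packets.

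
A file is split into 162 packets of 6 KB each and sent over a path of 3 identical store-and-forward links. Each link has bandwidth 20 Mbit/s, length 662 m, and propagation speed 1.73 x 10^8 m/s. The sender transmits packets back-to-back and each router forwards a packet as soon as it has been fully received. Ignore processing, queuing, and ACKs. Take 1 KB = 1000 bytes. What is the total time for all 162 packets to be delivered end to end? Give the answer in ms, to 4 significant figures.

393.6 ms

Per-hop transmission t_tx = L/R = 48000/20000000 = 2.4 ms.
Per-hop propagation t_prop = 662/173000000 = 0.00382659 ms.
Pipeline fill: first packet needs 3·t_tx to clear all hops; remaining 161 packets each add one t_tx.
Total = (3+162-1)·t_tx + 3·t_prop = 164·2.4 + 3·0.00382659 = 393.6 ms.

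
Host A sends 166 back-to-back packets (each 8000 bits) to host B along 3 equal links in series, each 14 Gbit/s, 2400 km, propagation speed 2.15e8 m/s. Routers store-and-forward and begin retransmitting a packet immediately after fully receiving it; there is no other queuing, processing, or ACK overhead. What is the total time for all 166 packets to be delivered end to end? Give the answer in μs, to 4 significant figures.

33580 μs

Per-hop transmission t_tx = L/R = 8000/14000000000 = 0.571429 μs.
Per-hop propagation t_prop = 2400000/215000000 = 11162.8 μs.
Pipeline fill: first packet needs 3·t_tx to clear all hops; remaining 165 packets each add one t_tx.
Total = (3+166-1)·t_tx + 3·t_prop = 168·0.571429 + 3·11162.8 = 33580 μs.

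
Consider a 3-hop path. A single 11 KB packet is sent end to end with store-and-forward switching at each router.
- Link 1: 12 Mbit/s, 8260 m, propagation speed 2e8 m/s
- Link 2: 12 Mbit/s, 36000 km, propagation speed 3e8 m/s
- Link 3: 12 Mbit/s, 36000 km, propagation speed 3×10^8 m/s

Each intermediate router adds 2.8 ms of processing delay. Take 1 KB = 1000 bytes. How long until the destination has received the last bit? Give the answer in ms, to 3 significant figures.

L = 88000 bits.
Transmission delay per hop = L/R = 88000/12000000 = 7.33333 ms; 3 hops → 22 ms.
Propagation delays (d/s per hop): 0.0413, 120, 120 ms; sum = 240.041 ms.
Processing at 2 router(s): 2 × 2.8 ms = 5.6 ms.
End-to-end = 268 ms.

268 ms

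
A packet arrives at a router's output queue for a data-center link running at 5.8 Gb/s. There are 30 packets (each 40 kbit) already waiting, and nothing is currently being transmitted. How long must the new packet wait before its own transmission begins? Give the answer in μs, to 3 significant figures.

207 μs

Each queued packet: L/R = 40000/5800000000 = 6.89655 μs.
30 queued → 206.897 μs.
Queuing delay = 207 μs.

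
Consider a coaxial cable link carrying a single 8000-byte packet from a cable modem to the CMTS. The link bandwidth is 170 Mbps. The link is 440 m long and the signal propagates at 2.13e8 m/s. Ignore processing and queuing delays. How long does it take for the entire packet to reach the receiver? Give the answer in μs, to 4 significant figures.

378.5 μs

L = 8000 × 8 = 64000 bits.
Transmission delay = L/R = 64000 / 170000000 = 376.471 μs.
Propagation delay = d/s = 440 m / 213000000 m/s = 2.06573 μs.
Total = 378.5 μs.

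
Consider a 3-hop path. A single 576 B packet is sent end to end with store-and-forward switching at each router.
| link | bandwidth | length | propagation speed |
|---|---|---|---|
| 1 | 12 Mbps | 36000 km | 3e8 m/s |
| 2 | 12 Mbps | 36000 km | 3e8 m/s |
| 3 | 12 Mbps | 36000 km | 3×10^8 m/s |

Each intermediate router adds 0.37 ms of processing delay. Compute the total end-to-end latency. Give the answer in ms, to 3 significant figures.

L = 576 × 8 = 4608 bits.
Transmission delay per hop = L/R = 4608/12000000 = 0.384 ms; 3 hops → 1.152 ms.
Propagation delays (d/s per hop): 120, 120, 120 ms; sum = 360 ms.
Processing at 2 router(s): 2 × 0.37 ms = 0.74 ms.
End-to-end = 362 ms.

362 ms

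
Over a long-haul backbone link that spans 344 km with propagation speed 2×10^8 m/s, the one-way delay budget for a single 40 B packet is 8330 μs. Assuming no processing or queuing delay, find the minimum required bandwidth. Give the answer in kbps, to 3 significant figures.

L = 320 bits.
Propagation delay = 344000 / 200000000 = 1720 μs.
Transmission budget = 8330 − 1720 = 6610 μs.
R ≥ L / t_tx = 320 bits / 0.00661 s = 48.4 kbps.

48.4 kbps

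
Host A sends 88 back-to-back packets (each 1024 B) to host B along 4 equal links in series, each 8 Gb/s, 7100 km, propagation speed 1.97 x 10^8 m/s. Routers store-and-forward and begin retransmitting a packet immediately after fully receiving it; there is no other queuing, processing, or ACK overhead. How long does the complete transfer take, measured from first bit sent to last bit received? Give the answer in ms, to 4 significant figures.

144.3 ms

Per-hop transmission t_tx = L/R = 8192/8000000000 = 0.001024 ms.
Per-hop propagation t_prop = 7100000/197000000 = 36.0406 ms.
Pipeline fill: first packet needs 4·t_tx to clear all hops; remaining 87 packets each add one t_tx.
Total = (4+88-1)·t_tx + 4·t_prop = 91·0.001024 + 4·36.0406 = 144.3 ms.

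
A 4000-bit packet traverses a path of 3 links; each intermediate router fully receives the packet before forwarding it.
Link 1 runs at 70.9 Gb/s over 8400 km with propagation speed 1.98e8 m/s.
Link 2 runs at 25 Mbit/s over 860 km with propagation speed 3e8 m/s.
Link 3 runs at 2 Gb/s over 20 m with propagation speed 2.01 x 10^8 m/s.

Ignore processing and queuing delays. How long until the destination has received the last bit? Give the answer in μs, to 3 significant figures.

Transmission delays (L/R per hop): 0.0564175, 160, 2 μs; sum = 162.056 μs.
Propagation delays (d/s per hop): 42424.2, 2866.67, 0.0995025 μs; sum = 45291 μs.
End-to-end = 45500 μs.

45500 μs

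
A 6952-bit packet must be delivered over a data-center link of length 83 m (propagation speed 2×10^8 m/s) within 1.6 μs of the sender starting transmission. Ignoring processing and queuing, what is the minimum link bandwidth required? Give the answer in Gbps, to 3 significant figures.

Propagation delay = 83 / 200000000 = 0.415 μs.
Transmission budget = 1.6 − 0.415 = 1.185 μs.
R ≥ L / t_tx = 6952 bits / 1.185e-06 s = 5.87 Gbps.

5.87 Gbps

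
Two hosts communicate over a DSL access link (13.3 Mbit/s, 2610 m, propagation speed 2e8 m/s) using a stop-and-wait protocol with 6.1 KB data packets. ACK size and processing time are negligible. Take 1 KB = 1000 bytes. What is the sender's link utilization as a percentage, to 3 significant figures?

t_tx = L/R = 48800/13300000 = 0.00366917 s.
t_prop = 2610/200000000 = 1.305e-05 s; RTT = 2.61e-05 s.
Cycle = t_tx + RTT = 0.00369527 s.
Utilization = t_tx / cycle = 0.00366917/0.00369527 = 99.3 %.

99.3 %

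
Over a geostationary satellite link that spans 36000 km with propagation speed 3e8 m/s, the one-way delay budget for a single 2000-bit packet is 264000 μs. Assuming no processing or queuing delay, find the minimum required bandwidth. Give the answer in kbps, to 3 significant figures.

13.9 kbps

Propagation delay = 36000000 / 300000000 = 120000 μs.
Transmission budget = 264000 − 120000 = 144000 μs.
R ≥ L / t_tx = 2000 bits / 0.144 s = 13.9 kbps.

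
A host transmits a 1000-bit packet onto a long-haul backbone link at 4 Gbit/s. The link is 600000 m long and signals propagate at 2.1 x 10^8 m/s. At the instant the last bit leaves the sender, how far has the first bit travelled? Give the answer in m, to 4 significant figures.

52.50 m

t_tx = L/R = 1000/4000000000 = 2.5e-07 s.
Distance = s × t_tx = 210000000 × 2.5e-07 = 52.50 m.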